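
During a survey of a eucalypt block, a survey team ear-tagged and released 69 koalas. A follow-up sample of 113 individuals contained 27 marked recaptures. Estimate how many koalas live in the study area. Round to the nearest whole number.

N ≈ 289

If marked individuals mix randomly, R/C ≈ M/N, giving N ≈ M·C/R.
N = (69 × 113) / 27 = 7797 / 27 ≈ 288.8 → 289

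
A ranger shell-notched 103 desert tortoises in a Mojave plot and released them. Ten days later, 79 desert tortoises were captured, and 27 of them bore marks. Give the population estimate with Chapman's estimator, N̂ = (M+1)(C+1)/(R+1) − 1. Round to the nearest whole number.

N ≈ 296

N̂ = (103+1)(79+1)/(27+1) − 1 = 104·80/28 − 1
= 8320/28 − 1 ≈ 297.1 − 1 ≈ 296.1 → 296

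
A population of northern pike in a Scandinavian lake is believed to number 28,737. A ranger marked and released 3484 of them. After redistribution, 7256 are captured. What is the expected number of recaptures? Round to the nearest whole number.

The marked fraction of the population is 3484/28737, so in a sample of 7256 expect C·(M/N) marked.
E[R] = 3484 × 7256 / 28737 = 25279904 / 28737 ≈ 879.7 → 880

expected recaptures ≈ 880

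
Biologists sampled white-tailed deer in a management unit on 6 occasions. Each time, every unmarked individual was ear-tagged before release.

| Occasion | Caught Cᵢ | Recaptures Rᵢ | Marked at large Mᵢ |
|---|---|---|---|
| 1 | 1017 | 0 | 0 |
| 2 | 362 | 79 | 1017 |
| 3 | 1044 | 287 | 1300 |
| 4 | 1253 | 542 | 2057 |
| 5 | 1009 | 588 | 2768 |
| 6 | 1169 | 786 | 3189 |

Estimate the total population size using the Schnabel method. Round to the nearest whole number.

Σ MᵢCᵢ = 0·1017 + 1017·362 + 1300·1044 + 2057·1253 + 2768·1009 + 3189·1169 = 0 + 368154 + 1357200 + 2577421 + 2792912 + 3727941 = 10823628
Σ Rᵢ = 0 + 79 + 287 + 542 + 588 + 786 = 2282
N̂ = 10823628 / 2282 ≈ 4743.0 → 4743

N ≈ 4743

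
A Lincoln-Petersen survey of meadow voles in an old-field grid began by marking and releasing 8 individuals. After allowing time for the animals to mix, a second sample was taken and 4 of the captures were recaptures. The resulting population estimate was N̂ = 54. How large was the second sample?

From N = M·C/R: C = N·R / M = 54·4 / 8 = 216 / 8 = 27.

C = 27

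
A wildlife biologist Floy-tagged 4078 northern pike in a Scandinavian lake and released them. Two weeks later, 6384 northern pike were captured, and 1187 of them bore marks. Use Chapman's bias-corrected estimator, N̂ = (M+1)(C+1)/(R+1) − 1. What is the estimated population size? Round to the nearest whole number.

N̂ = (4078+1)(6384+1)/(1187+1) − 1 = 4079·6385/1188 − 1
= 26044415/1188 − 1 ≈ 21922.9 − 1 ≈ 21921.9 → 21922

N ≈ 21,922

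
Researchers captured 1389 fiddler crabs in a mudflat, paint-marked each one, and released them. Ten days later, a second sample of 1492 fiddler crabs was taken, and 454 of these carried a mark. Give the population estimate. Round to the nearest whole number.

N ≈ 4565

N = (1389 × 1492) / 454 = 2072388 / 454 ≈ 4564.7 → 4565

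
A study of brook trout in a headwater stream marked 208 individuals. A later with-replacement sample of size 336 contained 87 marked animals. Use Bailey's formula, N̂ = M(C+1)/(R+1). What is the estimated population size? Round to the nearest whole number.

N ≈ 797

N̂ = 208·(336+1)/(87+1) = 208·337/88 = 70096/88 ≈ 796.5 → 797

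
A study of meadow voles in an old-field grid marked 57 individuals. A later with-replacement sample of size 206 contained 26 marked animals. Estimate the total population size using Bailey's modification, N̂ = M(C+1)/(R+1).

N = 437

N̂ = 57·(206+1)/(26+1) = 57·207/27 = 11799/27 = 437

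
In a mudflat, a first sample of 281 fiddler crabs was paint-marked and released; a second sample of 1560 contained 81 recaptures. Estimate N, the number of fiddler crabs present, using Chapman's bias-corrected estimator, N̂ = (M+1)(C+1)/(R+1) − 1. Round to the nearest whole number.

N̂ = (281+1)(1560+1)/(81+1) − 1 = 282·1561/82 − 1
= 440202/82 − 1 ≈ 5368.3 − 1 ≈ 5367.3 → 5367

N ≈ 5367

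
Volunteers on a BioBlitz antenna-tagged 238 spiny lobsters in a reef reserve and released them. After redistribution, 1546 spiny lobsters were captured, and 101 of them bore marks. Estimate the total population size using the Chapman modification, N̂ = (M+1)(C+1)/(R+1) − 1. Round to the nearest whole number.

N ≈ 3624

N̂ = (238+1)(1546+1)/(101+1) − 1 = 239·1547/102 − 1
= 369733/102 − 1 ≈ 3624.8 − 1 ≈ 3623.8 → 3624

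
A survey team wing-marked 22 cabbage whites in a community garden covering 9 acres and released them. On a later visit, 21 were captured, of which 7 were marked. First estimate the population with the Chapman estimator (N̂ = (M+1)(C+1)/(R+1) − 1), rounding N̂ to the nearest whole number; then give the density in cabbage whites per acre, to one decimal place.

N̂ = 23·22/8 − 1 = 506/8 − 1 ≈ 62.2 → 62
Density = N̂ / area = 62 / 9 ≈ 6.89 → 6.9 per acre

density ≈ 6.9 cabbage whites per acre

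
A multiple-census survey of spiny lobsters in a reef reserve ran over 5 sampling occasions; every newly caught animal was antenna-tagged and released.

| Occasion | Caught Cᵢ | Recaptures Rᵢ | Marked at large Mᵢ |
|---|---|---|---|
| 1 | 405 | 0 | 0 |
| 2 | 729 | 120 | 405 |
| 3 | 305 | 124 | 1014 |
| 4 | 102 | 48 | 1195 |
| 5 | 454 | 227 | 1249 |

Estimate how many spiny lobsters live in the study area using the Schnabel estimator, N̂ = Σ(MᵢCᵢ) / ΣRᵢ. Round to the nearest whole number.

N ≈ 2492

Σ MᵢCᵢ = 0·405 + 405·729 + 1014·305 + 1195·102 + 1249·454 = 0 + 295245 + 309270 + 121890 + 567046 = 1293451
Σ Rᵢ = 0 + 120 + 124 + 48 + 227 = 519
N̂ = 1293451 / 519 ≈ 2492.2 → 2492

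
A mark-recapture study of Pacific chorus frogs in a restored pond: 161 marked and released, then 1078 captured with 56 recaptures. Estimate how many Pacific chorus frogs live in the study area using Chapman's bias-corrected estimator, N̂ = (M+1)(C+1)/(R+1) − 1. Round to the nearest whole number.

N̂ = (161+1)(1078+1)/(56+1) − 1 = 162·1079/57 − 1
= 174798/57 − 1 ≈ 3066.6 − 1 ≈ 3065.6 → 3066

N ≈ 3066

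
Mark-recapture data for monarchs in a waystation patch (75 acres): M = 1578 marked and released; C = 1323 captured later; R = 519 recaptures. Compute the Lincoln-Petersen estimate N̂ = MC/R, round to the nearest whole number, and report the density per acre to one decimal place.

N̂ = 1578·1323/519 = 2087694/519 ≈ 4022.5 → 4023
Density = N̂ / area = 4023 / 75 ≈ 53.64 → 53.6 per acre

density ≈ 53.6 monarchs per acre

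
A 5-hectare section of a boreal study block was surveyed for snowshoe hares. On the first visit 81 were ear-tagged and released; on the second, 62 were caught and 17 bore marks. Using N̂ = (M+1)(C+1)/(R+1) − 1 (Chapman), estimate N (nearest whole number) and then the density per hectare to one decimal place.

density ≈ 57.2 snowshoe hares per hectare

N̂ = 82·63/18 − 1 = 5166/18 − 1 = 286
Density = N̂ / area = 286 / 5 ≈ 57.20 → 57.2 per hectare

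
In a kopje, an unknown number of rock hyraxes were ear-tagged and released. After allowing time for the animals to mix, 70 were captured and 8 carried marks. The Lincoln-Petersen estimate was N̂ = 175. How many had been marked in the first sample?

M = 20

From N = M·C/R: M = N·R / C = 175·8 / 70 = 1400 / 70 = 20.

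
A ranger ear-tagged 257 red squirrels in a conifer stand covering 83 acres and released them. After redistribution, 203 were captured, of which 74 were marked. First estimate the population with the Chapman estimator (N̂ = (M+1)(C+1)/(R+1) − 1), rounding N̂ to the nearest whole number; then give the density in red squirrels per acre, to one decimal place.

N̂ = 258·204/75 − 1 = 52632/75 − 1 ≈ 700.8 → 701
Density = N̂ / area = 701 / 83 ≈ 8.446 → 8.4 per acre

density ≈ 8.4 red squirrels per acre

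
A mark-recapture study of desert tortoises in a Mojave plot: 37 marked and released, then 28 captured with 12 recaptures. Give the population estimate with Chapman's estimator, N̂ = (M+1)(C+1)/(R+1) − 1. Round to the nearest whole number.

N̂ = (37+1)(28+1)/(12+1) − 1 = 38·29/13 − 1
= 1102/13 − 1 ≈ 84.8 − 1 ≈ 83.8 → 84

N ≈ 84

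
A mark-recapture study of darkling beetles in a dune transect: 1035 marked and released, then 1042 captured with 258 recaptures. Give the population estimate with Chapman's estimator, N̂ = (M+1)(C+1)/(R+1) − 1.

N = 4171

N̂ = (1035+1)(1042+1)/(258+1) − 1 = 1036·1043/259 − 1
= 1080548/259 − 1 = 4172 − 1 = 4171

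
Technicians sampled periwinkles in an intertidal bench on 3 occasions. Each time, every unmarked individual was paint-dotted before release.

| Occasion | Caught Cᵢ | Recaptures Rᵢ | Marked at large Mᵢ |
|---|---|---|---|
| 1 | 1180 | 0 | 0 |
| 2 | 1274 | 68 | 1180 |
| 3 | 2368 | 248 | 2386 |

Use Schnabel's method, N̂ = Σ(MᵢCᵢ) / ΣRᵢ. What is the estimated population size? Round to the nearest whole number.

N ≈ 22,637

Σ MᵢCᵢ = 0·1180 + 1180·1274 + 2386·2368 = 0 + 1503320 + 5650048 = 7153368
Σ Rᵢ = 0 + 68 + 248 = 316
N̂ = 7153368 / 316 ≈ 22637.2 → 22637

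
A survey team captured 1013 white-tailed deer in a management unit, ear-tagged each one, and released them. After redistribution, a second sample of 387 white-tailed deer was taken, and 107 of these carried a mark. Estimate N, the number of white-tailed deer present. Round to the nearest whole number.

N = (1013 × 387) / 107 = 392031 / 107 ≈ 3663.8 → 3664

N ≈ 3664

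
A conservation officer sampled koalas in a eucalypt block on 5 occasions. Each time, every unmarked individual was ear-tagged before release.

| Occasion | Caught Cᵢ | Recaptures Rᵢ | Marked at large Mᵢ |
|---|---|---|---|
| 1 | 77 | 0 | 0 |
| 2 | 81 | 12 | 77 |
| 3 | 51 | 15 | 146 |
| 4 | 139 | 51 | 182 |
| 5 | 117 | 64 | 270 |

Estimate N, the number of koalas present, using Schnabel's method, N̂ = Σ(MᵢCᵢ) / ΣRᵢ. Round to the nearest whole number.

N ≈ 497

Σ MᵢCᵢ = 0·77 + 77·81 + 146·51 + 182·139 + 270·117 = 0 + 6237 + 7446 + 25298 + 31590 = 70571
Σ Rᵢ = 0 + 12 + 15 + 51 + 64 = 142
N̂ = 70571 / 142 ≈ 497.0 → 497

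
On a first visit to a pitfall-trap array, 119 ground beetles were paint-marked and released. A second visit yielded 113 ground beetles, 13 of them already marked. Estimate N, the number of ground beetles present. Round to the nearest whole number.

N ≈ 1034

N = (119 × 113) / 13 = 13447 / 13 ≈ 1034.4 → 1034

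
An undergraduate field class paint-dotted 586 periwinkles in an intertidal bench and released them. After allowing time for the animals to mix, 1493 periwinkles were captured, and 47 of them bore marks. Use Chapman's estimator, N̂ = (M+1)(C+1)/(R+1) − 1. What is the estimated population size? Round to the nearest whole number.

N ≈ 18,269

N̂ = (586+1)(1493+1)/(47+1) − 1 = 587·1494/48 − 1
= 876978/48 − 1 ≈ 18270.4 − 1 ≈ 18269.4 → 18269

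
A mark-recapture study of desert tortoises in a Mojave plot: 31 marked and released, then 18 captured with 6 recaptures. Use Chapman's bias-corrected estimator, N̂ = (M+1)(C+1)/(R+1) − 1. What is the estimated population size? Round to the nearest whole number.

N ≈ 86

N̂ = (31+1)(18+1)/(6+1) − 1 = 32·19/7 − 1
= 608/7 − 1 ≈ 86.9 − 1 ≈ 85.9 → 86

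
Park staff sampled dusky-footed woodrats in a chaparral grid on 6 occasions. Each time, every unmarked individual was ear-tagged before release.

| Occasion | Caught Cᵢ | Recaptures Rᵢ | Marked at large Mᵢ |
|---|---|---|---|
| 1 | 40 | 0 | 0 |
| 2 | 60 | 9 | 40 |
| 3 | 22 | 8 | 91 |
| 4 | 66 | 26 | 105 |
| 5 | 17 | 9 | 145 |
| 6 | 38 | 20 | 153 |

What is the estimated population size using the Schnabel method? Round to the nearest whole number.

N ≈ 272

Σ MᵢCᵢ = 0·40 + 40·60 + 91·22 + 105·66 + 145·17 + 153·38 = 0 + 2400 + 2002 + 6930 + 2465 + 5814 = 19611
Σ Rᵢ = 0 + 9 + 8 + 26 + 9 + 20 = 72
N̂ = 19611 / 72 ≈ 272.4 → 272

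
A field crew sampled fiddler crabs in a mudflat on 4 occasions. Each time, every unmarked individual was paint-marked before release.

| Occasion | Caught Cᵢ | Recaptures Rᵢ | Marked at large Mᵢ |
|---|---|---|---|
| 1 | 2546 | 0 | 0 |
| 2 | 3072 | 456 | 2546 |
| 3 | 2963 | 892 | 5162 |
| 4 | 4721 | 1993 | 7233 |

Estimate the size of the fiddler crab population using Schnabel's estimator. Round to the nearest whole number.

N ≈ 17,140

Σ MᵢCᵢ = 0·2546 + 2546·3072 + 5162·2963 + 7233·4721 = 0 + 7821312 + 15295006 + 34146993 = 57263311
Σ Rᵢ = 0 + 456 + 892 + 1993 = 3341
N̂ = 57263311 / 3341 ≈ 17139.6 → 17140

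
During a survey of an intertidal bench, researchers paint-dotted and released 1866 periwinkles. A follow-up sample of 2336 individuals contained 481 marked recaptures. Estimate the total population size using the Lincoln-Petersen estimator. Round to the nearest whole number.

N ≈ 9062

Lincoln-Petersen assumes M/N = R/C, so N = M·C / R.
N = (1866 × 2336) / 481 = 4358976 / 481 ≈ 9062.3 → 9062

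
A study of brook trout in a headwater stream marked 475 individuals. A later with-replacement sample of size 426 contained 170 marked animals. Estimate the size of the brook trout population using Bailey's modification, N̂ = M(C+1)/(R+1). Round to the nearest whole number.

N̂ = 475·(426+1)/(170+1) = 475·427/171 = 202825/171 ≈ 1186.1 → 1186

N ≈ 1186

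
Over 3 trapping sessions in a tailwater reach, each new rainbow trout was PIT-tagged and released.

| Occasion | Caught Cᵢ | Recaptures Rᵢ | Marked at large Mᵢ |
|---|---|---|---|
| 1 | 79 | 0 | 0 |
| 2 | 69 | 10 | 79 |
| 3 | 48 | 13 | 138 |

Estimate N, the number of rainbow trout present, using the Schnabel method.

N = 525

Σ MᵢCᵢ = 0·79 + 79·69 + 138·48 = 0 + 5451 + 6624 = 12075
Σ Rᵢ = 0 + 10 + 13 = 23
N̂ = 12075 / 23 = 525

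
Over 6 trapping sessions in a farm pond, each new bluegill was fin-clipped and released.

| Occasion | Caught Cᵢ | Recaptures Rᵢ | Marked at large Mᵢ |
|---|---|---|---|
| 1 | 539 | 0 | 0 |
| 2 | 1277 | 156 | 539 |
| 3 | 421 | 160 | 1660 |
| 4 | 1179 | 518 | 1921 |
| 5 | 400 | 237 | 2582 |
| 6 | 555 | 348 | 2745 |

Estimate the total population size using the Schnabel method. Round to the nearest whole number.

N ≈ 4375

Σ MᵢCᵢ = 0·539 + 539·1277 + 1660·421 + 1921·1179 + 2582·400 + 2745·555 = 0 + 688303 + 698860 + 2264859 + 1032800 + 1523475 = 6208297
Σ Rᵢ = 0 + 156 + 160 + 518 + 237 + 348 = 1419
N̂ = 6208297 / 1419 ≈ 4375.1 → 4375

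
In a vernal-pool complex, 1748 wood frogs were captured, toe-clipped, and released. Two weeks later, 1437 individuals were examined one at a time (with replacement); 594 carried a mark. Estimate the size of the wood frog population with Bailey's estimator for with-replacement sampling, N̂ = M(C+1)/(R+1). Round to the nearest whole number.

N̂ = 1748·(1437+1)/(594+1) = 1748·1438/595 = 2513624/595 ≈ 4224.6 → 4225

N ≈ 4225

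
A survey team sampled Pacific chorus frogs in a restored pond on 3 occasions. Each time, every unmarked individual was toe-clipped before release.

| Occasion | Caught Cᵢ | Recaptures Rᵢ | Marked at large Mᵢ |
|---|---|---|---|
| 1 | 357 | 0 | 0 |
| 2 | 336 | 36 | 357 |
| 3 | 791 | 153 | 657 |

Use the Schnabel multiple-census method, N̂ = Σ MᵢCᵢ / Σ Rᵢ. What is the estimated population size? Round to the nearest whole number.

N ≈ 3384

Σ MᵢCᵢ = 0·357 + 357·336 + 657·791 = 0 + 119952 + 519687 = 639639
Σ Rᵢ = 0 + 36 + 153 = 189
N̂ = 639639 / 189 ≈ 3384.3 → 3384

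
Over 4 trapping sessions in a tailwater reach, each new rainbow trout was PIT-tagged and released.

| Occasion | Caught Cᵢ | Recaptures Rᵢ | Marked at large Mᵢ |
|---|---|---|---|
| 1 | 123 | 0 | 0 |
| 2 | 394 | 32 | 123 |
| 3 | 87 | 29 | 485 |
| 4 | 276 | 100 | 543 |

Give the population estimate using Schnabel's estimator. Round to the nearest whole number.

N ≈ 1494

Σ MᵢCᵢ = 0·123 + 123·394 + 485·87 + 543·276 = 0 + 48462 + 42195 + 149868 = 240525
Σ Rᵢ = 0 + 32 + 29 + 100 = 161
N̂ = 240525 / 161 ≈ 1493.9 → 1494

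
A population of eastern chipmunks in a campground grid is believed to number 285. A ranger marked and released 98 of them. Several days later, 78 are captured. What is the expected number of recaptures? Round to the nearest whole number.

expected recaptures ≈ 27

Expected recaptures E[R] = M·C / N.
E[R] = 98 × 78 / 285 = 7644 / 285 ≈ 26.8 → 27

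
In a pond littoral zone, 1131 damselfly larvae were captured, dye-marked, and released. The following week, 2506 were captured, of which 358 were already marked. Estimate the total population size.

N = (1131 × 2506) / 358 = 2834286 / 358 = 7917

N = 7917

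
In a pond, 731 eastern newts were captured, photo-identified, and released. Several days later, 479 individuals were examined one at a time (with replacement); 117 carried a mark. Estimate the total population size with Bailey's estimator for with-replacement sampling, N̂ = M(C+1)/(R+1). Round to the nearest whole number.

N̂ = 731·(479+1)/(117+1) = 731·480/118 = 350880/118 ≈ 2973.6 → 2974

N ≈ 2974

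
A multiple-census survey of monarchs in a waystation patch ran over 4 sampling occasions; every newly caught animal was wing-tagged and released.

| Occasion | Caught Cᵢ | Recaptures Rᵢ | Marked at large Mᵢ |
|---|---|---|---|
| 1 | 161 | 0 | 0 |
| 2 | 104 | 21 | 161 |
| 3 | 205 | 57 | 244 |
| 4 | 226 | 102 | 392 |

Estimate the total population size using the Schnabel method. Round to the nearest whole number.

Σ MᵢCᵢ = 0·161 + 161·104 + 244·205 + 392·226 = 0 + 16744 + 50020 + 88592 = 155356
Σ Rᵢ = 0 + 21 + 57 + 102 = 180
N̂ = 155356 / 180 ≈ 863.1 → 863

N ≈ 863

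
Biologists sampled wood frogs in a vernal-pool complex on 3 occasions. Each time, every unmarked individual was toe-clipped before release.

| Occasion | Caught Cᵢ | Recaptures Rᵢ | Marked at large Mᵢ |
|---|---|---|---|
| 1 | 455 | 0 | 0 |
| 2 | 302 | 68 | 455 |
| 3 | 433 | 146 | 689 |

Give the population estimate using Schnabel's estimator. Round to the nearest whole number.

Σ MᵢCᵢ = 0·455 + 455·302 + 689·433 = 0 + 137410 + 298337 = 435747
Σ Rᵢ = 0 + 68 + 146 = 214
N̂ = 435747 / 214 ≈ 2036.2 → 2036

N ≈ 2036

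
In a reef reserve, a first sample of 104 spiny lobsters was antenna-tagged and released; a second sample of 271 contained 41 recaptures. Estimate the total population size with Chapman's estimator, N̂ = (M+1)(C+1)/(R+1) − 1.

N = 679

N̂ = (104+1)(271+1)/(41+1) − 1 = 105·272/42 − 1
= 28560/42 − 1 = 680 − 1 = 679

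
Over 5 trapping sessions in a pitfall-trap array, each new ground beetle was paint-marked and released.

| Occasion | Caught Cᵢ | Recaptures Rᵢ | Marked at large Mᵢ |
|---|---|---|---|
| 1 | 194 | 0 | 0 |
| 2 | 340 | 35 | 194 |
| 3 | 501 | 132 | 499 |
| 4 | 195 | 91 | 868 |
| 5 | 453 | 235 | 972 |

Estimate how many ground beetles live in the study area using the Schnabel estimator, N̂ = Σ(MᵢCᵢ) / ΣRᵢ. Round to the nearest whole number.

Σ MᵢCᵢ = 0·194 + 194·340 + 499·501 + 868·195 + 972·453 = 0 + 65960 + 249999 + 169260 + 440316 = 925535
Σ Rᵢ = 0 + 35 + 132 + 91 + 235 = 493
N̂ = 925535 / 493 ≈ 1877.4 → 1877

N ≈ 1877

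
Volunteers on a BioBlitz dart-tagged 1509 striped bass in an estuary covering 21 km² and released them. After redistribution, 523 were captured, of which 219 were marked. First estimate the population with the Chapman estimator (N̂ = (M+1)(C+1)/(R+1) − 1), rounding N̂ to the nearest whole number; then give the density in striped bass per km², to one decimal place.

N̂ = 1510·524/220 − 1 = 791240/220 − 1 ≈ 3595.5 → 3596
Density = N̂ / area = 3596 / 21 ≈ 171.24 → 171.2 per km²

density ≈ 171.2 striped bass per km²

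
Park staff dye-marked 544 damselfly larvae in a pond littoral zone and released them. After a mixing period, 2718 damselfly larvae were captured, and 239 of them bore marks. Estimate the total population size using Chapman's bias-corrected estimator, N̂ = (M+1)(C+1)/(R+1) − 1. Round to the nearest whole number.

N ≈ 6173

N̂ = (544+1)(2718+1)/(239+1) − 1 = 545·2719/240 − 1
= 1481855/240 − 1 ≈ 6174.4 − 1 ≈ 6173.4 → 6173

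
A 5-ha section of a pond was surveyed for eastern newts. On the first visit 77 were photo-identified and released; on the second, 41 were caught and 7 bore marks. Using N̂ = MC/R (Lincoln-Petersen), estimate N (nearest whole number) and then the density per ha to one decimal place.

density ≈ 90.2 eastern newts per ha

N̂ = 77·41/7 = 3157/7 = 451
Density = N̂ / area = 451 / 5 ≈ 90.20 → 90.2 per ha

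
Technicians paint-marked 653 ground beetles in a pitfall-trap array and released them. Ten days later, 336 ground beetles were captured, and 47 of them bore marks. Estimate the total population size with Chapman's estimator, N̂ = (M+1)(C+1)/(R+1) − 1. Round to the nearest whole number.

N ≈ 4591

N̂ = (653+1)(336+1)/(47+1) − 1 = 654·337/48 − 1
= 220398/48 − 1 ≈ 4591.6 − 1 ≈ 4590.6 → 4591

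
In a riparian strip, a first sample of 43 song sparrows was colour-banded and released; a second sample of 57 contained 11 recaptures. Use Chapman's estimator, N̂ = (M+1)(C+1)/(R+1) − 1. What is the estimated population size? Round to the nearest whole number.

N̂ = (43+1)(57+1)/(11+1) − 1 = 44·58/12 − 1
= 2552/12 − 1 ≈ 212.7 − 1 ≈ 211.7 → 212

N ≈ 212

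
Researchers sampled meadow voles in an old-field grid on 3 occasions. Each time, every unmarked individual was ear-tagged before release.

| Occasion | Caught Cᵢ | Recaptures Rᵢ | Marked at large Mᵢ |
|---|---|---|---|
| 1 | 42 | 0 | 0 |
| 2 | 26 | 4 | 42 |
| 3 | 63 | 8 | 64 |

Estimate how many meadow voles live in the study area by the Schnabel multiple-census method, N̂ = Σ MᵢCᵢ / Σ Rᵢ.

N = 427

Σ MᵢCᵢ = 0·42 + 42·26 + 64·63 = 0 + 1092 + 4032 = 5124
Σ Rᵢ = 0 + 4 + 8 = 12
N̂ = 5124 / 12 = 427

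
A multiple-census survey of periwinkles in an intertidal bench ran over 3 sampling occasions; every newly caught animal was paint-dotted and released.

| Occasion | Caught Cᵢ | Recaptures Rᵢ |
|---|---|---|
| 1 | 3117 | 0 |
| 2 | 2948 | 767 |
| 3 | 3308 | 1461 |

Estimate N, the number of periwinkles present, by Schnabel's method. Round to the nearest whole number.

Marked at large before each occasion: Mᵢ = Σⱼ<ᵢ (Cⱼ − Rⱼ) → M1=0, M2=3117, M3=5298
Σ MᵢCᵢ = 0·3117 + 3117·2948 + 5298·3308 = 0 + 9188916 + 17525784 = 26714700
Σ Rᵢ = 0 + 767 + 1461 = 2228
N̂ = 26714700 / 2228 ≈ 11990.4 → 11990

N ≈ 11,990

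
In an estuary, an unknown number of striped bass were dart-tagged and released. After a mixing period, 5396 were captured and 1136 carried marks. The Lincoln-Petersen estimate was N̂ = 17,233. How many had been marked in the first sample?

From N = M·C/R: M = N·R / C = 17233·1136 / 5396 = 19576688 / 5396 = 3628.

M = 3628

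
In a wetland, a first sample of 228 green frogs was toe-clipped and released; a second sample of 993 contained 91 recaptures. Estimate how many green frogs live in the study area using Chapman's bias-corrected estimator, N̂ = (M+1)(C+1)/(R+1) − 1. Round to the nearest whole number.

N ≈ 2473

N̂ = (228+1)(993+1)/(91+1) − 1 = 229·994/92 − 1
= 227626/92 − 1 ≈ 2474.2 − 1 ≈ 2473.2 → 2473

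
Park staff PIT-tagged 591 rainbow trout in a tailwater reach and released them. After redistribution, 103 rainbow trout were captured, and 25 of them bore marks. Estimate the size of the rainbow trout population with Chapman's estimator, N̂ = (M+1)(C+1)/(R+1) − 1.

N̂ = (591+1)(103+1)/(25+1) − 1 = 592·104/26 − 1
= 61568/26 − 1 = 2368 − 1 = 2367

N = 2367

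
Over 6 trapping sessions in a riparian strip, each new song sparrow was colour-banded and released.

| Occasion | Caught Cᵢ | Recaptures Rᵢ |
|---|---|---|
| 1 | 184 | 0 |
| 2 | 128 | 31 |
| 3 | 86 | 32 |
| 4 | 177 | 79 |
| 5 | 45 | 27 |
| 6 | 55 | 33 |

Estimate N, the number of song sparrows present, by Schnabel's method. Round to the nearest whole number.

N ≈ 749

Marked at large before each occasion: Mᵢ = Σⱼ<ᵢ (Cⱼ − Rⱼ) → M1=0, M2=184, M3=281, M4=335, M5=433, M6=451
Σ MᵢCᵢ = 0·184 + 184·128 + 281·86 + 335·177 + 433·45 + 451·55 = 0 + 23552 + 24166 + 59295 + 19485 + 24805 = 151303
Σ Rᵢ = 0 + 31 + 32 + 79 + 27 + 33 = 202
N̂ = 151303 / 202 ≈ 749.0 → 749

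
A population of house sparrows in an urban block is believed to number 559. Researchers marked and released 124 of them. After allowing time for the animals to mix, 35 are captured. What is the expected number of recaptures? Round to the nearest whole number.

The marked fraction of the population is 124/559, so in a sample of 35 expect C·(M/N) marked.
E[R] = 124 × 35 / 559 = 4340 / 559 ≈ 7.8 → 8

expected recaptures ≈ 8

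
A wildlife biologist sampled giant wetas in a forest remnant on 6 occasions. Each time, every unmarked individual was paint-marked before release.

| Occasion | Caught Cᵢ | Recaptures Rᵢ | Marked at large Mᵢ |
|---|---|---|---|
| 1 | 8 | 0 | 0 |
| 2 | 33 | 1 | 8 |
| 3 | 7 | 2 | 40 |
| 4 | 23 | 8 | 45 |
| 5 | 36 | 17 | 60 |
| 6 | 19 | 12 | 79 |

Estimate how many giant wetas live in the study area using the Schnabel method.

Σ MᵢCᵢ = 0·8 + 8·33 + 40·7 + 45·23 + 60·36 + 79·19 = 0 + 264 + 280 + 1035 + 2160 + 1501 = 5240
Σ Rᵢ = 0 + 1 + 2 + 8 + 17 + 12 = 40
N̂ = 5240 / 40 = 131

N = 131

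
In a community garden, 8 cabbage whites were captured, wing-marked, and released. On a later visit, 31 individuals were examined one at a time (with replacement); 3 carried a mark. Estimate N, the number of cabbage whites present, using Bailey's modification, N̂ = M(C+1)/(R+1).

N = 64

N̂ = 8·(31+1)/(3+1) = 8·32/4 = 256/4 = 64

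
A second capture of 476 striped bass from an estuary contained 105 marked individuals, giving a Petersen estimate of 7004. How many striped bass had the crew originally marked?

M = 1545

From N = M·C/R: M = N·R / C = 7004·105 / 476 = 735420 / 476 = 1545.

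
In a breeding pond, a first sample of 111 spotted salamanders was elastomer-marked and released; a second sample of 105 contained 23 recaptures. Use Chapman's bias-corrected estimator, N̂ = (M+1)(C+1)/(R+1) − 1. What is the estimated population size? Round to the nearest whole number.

N ≈ 494

N̂ = (111+1)(105+1)/(23+1) − 1 = 112·106/24 − 1
= 11872/24 − 1 ≈ 494.7 − 1 ≈ 493.7 → 494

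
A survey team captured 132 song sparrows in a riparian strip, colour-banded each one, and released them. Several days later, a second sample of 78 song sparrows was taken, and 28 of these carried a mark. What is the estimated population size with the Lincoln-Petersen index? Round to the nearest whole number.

N ≈ 368

Lincoln-Petersen assumes M/N = R/C, so N = M·C / R.
N = (132 × 78) / 28 = 10296 / 28 ≈ 367.7 → 368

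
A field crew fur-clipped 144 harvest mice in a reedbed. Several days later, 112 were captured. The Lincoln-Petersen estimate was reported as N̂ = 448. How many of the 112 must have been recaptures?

R = 36

From N = M·C/R: R = M·C / N = 144·112 / 448 = 16128 / 448 = 36.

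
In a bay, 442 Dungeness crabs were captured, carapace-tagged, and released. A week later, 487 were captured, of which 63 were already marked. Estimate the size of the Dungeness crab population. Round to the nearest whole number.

The marked fraction in the recapture sample should equal the marked fraction in the population: 63/487 = 442/N.
N = (442 × 487) / 63 = 215254 / 63 ≈ 3416.7 → 3417

N ≈ 3417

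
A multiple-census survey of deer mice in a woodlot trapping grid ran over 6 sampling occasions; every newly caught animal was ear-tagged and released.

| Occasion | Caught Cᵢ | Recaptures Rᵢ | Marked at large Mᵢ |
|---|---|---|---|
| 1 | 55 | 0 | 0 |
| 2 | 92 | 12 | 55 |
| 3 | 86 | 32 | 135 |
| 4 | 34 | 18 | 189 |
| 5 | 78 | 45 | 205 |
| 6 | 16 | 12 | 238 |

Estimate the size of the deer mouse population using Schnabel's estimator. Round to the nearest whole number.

Σ MᵢCᵢ = 0·55 + 55·92 + 135·86 + 189·34 + 205·78 + 238·16 = 0 + 5060 + 11610 + 6426 + 15990 + 3808 = 42894
Σ Rᵢ = 0 + 12 + 32 + 18 + 45 + 12 = 119
N̂ = 42894 / 119 ≈ 360.45 → 360

N ≈ 360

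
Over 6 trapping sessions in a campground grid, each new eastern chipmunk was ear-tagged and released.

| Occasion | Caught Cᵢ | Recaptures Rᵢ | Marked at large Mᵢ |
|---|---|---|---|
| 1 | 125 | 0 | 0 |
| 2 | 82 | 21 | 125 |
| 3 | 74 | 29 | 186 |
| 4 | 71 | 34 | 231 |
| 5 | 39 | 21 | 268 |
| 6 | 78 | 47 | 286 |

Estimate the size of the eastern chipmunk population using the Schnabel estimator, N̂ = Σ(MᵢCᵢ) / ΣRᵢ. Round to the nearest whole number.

N ≈ 481

Σ MᵢCᵢ = 0·125 + 125·82 + 186·74 + 231·71 + 268·39 + 286·78 = 0 + 10250 + 13764 + 16401 + 10452 + 22308 = 73175
Σ Rᵢ = 0 + 21 + 29 + 34 + 21 + 47 = 152
N̂ = 73175 / 152 ≈ 481.4 → 481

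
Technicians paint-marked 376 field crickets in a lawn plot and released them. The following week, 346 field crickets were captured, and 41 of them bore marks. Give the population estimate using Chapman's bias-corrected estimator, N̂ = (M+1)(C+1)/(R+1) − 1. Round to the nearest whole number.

N ≈ 3114

N̂ = (376+1)(346+1)/(41+1) − 1 = 377·347/42 − 1
= 130819/42 − 1 ≈ 3114.7 − 1 ≈ 3113.7 → 3114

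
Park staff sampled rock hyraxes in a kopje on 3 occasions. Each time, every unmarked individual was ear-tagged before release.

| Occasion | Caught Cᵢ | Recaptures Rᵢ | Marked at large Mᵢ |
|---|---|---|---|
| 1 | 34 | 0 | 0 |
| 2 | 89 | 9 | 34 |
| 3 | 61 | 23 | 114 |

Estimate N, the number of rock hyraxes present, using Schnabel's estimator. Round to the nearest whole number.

Σ MᵢCᵢ = 0·34 + 34·89 + 114·61 = 0 + 3026 + 6954 = 9980
Σ Rᵢ = 0 + 9 + 23 = 32
N̂ = 9980 / 32 ≈ 311.9 → 312

N ≈ 312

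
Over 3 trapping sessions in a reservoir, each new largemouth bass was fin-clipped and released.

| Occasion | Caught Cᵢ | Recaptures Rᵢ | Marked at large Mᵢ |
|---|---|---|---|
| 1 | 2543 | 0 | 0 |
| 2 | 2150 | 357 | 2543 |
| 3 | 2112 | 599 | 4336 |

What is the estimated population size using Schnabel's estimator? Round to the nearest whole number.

Σ MᵢCᵢ = 0·2543 + 2543·2150 + 4336·2112 = 0 + 5467450 + 9157632 = 14625082
Σ Rᵢ = 0 + 357 + 599 = 956
N̂ = 14625082 / 956 ≈ 15298.2 → 15298

N ≈ 15,298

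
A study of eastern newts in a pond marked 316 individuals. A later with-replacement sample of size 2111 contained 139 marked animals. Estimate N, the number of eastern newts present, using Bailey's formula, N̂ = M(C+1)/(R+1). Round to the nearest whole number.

N̂ = 316·(2111+1)/(139+1) = 316·2112/140 = 667392/140 ≈ 4767.1 → 4767

N ≈ 4767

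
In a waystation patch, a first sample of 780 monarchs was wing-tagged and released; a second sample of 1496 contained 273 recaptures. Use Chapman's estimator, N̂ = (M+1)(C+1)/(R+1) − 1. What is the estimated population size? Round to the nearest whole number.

N ≈ 4266

N̂ = (780+1)(1496+1)/(273+1) − 1 = 781·1497/274 − 1
= 1169157/274 − 1 ≈ 4267.0 − 1 ≈ 4266.0 → 4266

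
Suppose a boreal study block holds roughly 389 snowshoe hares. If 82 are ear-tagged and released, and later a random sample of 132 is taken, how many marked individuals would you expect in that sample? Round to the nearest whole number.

expected recaptures ≈ 28

The marked fraction of the population is 82/389, so in a sample of 132 expect C·(M/N) marked.
E[R] = 82 × 132 / 389 = 10824 / 389 ≈ 27.8 → 28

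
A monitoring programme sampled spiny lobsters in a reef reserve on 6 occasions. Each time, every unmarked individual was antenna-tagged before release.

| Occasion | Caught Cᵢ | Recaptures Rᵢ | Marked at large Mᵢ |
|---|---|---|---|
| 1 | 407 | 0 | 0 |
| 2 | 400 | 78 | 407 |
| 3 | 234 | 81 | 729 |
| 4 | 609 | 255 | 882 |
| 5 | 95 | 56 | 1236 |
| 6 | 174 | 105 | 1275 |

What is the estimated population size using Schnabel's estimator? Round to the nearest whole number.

N ≈ 2104

Σ MᵢCᵢ = 0·407 + 407·400 + 729·234 + 882·609 + 1236·95 + 1275·174 = 0 + 162800 + 170586 + 537138 + 117420 + 221850 = 1209794
Σ Rᵢ = 0 + 78 + 81 + 255 + 56 + 105 = 575
N̂ = 1209794 / 575 ≈ 2104.0 → 2104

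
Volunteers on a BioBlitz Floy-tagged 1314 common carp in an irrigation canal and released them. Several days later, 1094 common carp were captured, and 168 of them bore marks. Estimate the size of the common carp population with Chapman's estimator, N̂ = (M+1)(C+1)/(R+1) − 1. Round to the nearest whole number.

N̂ = (1314+1)(1094+1)/(168+1) − 1 = 1315·1095/169 − 1
= 1439925/169 − 1 ≈ 8520.3 − 1 ≈ 8519.3 → 8519

N ≈ 8519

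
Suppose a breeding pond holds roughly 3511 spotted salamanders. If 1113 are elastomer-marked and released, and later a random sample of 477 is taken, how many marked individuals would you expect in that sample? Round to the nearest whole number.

Expected recaptures E[R] = M·C / N.
E[R] = 1113 × 477 / 3511 = 530901 / 3511 ≈ 151.2 → 151

expected recaptures ≈ 151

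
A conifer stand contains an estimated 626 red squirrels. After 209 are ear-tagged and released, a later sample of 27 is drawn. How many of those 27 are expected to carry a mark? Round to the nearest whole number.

expected recaptures ≈ 9

The marked fraction of the population is 209/626, so in a sample of 27 expect C·(M/N) marked.
E[R] = 209 × 27 / 626 = 5643 / 626 ≈ 9.0 → 9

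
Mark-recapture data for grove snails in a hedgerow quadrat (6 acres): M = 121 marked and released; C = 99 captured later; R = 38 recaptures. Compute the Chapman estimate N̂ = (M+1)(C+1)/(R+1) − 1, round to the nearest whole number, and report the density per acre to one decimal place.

N̂ = 122·100/39 − 1 = 12200/39 − 1 ≈ 311.8 → 312
Density = N̂ / area = 312 / 6 = 52.0 per acre

density ≈ 52.0 grove snails per acre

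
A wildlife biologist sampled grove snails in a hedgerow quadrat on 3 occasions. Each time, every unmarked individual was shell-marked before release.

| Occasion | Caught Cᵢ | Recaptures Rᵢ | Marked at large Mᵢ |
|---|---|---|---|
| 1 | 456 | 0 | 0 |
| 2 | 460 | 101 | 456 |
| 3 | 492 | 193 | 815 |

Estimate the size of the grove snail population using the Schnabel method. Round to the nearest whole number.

Σ MᵢCᵢ = 0·456 + 456·460 + 815·492 = 0 + 209760 + 400980 = 610740
Σ Rᵢ = 0 + 101 + 193 = 294
N̂ = 610740 / 294 ≈ 2077.3 → 2077

N ≈ 2077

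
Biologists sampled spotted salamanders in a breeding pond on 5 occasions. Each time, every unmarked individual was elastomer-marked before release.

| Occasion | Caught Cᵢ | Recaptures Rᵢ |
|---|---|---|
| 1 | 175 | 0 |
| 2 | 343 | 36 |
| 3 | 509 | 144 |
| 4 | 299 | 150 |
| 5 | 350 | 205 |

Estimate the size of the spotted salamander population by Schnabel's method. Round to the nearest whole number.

N ≈ 1696

Marked at large before each occasion: Mᵢ = Σⱼ<ᵢ (Cⱼ − Rⱼ) → M1=0, M2=175, M3=482, M4=847, M5=996
Σ MᵢCᵢ = 0·175 + 175·343 + 482·509 + 847·299 + 996·350 = 0 + 60025 + 245338 + 253253 + 348600 = 907216
Σ Rᵢ = 0 + 36 + 144 + 150 + 205 = 535
N̂ = 907216 / 535 ≈ 1695.7 → 1696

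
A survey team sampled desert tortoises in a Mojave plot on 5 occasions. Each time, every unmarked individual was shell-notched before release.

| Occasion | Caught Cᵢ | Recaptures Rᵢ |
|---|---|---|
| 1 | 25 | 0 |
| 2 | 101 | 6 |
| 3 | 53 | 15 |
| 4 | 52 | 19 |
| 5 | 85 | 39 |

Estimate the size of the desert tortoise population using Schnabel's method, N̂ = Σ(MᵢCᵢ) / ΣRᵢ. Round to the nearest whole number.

N ≈ 422

Marked at large before each occasion: Mᵢ = Σⱼ<ᵢ (Cⱼ − Rⱼ) → M1=0, M2=25, M3=120, M4=158, M5=191
Σ MᵢCᵢ = 0·25 + 25·101 + 120·53 + 158·52 + 191·85 = 0 + 2525 + 6360 + 8216 + 16235 = 33336
Σ Rᵢ = 0 + 6 + 15 + 19 + 39 = 79
N̂ = 33336 / 79 ≈ 422.0 → 422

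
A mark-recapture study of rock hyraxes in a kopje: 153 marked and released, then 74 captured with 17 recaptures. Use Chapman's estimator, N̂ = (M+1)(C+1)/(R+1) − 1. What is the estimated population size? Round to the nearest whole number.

N ≈ 641

N̂ = (153+1)(74+1)/(17+1) − 1 = 154·75/18 − 1
= 11550/18 − 1 ≈ 641.7 − 1 ≈ 640.7 → 641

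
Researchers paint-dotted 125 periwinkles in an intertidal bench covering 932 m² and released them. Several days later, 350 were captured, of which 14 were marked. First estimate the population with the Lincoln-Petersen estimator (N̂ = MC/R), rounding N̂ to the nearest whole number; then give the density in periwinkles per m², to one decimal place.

density ≈ 3.4 periwinkles per m²

N̂ = 125·350/14 = 43750/14 = 3125
Density = N̂ / area = 3125 / 932 ≈ 3.35 → 3.4 per m²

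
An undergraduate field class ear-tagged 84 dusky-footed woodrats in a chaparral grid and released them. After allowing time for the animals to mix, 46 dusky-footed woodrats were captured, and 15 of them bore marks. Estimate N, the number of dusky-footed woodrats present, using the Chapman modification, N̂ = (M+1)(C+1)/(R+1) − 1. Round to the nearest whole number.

N ≈ 249

N̂ = (84+1)(46+1)/(15+1) − 1 = 85·47/16 − 1
= 3995/16 − 1 ≈ 249.7 − 1 ≈ 248.7 → 249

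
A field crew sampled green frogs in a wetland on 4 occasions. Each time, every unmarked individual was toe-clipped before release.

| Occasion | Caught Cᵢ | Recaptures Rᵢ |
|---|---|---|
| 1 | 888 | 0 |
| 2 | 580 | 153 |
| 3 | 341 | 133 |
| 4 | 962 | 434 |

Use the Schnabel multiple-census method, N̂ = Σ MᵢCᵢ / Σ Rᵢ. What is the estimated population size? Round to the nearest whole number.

Marked at large before each occasion: Mᵢ = Σⱼ<ᵢ (Cⱼ − Rⱼ) → M1=0, M2=888, M3=1315, M4=1523
Σ MᵢCᵢ = 0·888 + 888·580 + 1315·341 + 1523·962 = 0 + 515040 + 448415 + 1465126 = 2428581
Σ Rᵢ = 0 + 153 + 133 + 434 = 720
N̂ = 2428581 / 720 ≈ 3373.0 → 3373

N ≈ 3373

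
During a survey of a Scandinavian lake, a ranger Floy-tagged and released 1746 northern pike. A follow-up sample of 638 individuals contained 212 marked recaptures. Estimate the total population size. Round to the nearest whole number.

N ≈ 5254

Lincoln-Petersen assumes M/N = R/C, so N = M·C / R.
N = (1746 × 638) / 212 = 1113948 / 212 ≈ 5254.47 → 5254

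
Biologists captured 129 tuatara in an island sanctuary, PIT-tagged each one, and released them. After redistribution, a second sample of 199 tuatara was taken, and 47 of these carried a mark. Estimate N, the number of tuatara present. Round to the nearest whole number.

Lincoln-Petersen assumes M/N = R/C, so N = M·C / R.
N = (129 × 199) / 47 = 25671 / 47 ≈ 546.2 → 546

N ≈ 546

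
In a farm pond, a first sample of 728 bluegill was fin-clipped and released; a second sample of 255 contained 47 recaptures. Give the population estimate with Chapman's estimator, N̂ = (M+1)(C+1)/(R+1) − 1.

N̂ = (728+1)(255+1)/(47+1) − 1 = 729·256/48 − 1
= 186624/48 − 1 = 3888 − 1 = 3887

N = 3887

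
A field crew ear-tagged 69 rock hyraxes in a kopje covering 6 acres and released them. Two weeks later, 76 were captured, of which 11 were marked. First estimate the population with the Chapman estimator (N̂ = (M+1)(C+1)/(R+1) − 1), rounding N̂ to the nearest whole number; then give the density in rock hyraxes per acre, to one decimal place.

density ≈ 74.7 rock hyraxes per acre

N̂ = 70·77/12 − 1 = 5390/12 − 1 ≈ 448.2 → 448
Density = N̂ / area = 448 / 6 ≈ 74.67 → 74.7 per acre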